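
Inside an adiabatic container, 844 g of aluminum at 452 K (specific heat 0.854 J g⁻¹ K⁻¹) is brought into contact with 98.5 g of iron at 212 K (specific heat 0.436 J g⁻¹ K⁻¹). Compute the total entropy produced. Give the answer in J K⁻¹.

ΔS_total = 9.36 J/K

Energy balance: T_f = (m₁c₁T₁ + m₂c₂T₂)/(m₁c₁ + m₂c₂) = 438.5 K.
ΔS₁ = m₁c₁ ln(T_f/T₁) = 720.776 × ln(438.5/452) = -21.85 J/K.
ΔS₂ = m₂c₂ ln(T_f/T₂) = 42.946 × ln(438.5/212) = 31.21 J/K.
ΔS_total = -21.85 + 31.21 = 9.36 J/K.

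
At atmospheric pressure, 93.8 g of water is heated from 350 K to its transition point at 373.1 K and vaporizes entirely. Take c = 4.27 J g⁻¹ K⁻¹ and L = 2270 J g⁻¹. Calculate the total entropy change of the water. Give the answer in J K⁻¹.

Warming step: ΔS₁ = m c ln(T_tr/T_i) = 93.8 × 4.27 × ln(373.1/350) = 25.6 J/K.
Phase change: ΔS₂ = +mL/T_tr = 93.8 × 2270 / 373.1 = 570.7 J/K.
ΔS_total = (25.6) + (570.7) = 596 J/K.

ΔS = 596 J/K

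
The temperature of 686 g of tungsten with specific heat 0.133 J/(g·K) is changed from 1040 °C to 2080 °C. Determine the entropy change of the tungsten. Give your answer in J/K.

ΔS = 53.2 J/K

In kelvin: T₁ = 1313.15 K, T₂ = 2353.15 K. ΔS = ∫dQ_rev/T = m c ln(T₂/T₁) = 686 × 0.133 × ln(2353.15/1313.15) = 53.2 J/K.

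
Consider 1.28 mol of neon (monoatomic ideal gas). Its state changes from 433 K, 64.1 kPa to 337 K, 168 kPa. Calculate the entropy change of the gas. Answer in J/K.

ΔS = nC_p ln(T₂/T₁) − nR ln(P₂/P₁), with C_p = 5R/2 = 20.79 J mol⁻¹ K⁻¹ for a monoatomic ideal gas.
ΔS = 1.28 × [20.79 × ln(337/433) − 8.314 × ln(168/64.1)] = -16.9 J/K.

ΔS = -16.9 J/K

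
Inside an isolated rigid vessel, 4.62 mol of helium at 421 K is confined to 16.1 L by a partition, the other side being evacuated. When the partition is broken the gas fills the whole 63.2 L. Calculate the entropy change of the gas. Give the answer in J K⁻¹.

No heat is exchanged and no work is done, so the ideal-gas temperature stays constant.
Entropy is a state function; using a reversible isothermal path, ΔS_gas = nR ln(V₂/V₁) = 4.62 × 8.314 × ln(63.2/16.1) = 52.5 J/K.

ΔS_gas = 52.5 J/K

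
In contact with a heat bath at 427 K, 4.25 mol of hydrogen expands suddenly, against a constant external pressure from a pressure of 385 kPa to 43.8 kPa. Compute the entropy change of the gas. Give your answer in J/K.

ΔS_gas = 76.8 J/K

Entropy is a state function, so ΔS_gas depends only on the end states.
For an isothermal ideal gas ΔS_gas = nR ln(P₁/P₂) = 4.25 × 8.314 × ln(385/43.8) = 76.8 J/K.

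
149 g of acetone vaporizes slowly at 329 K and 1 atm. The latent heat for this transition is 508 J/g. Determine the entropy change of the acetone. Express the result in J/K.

ΔS = 230 J/K

Heat absorbed by the substance: Q = mL = 149 × 508 = 75692 J.
At constant T, ΔS = Q_rev/T = 75692 / 329 = 230 J/K.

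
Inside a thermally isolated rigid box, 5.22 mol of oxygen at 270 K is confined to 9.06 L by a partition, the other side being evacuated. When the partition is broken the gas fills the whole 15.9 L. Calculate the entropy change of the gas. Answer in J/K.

ΔS_gas = 24.4 J/K

No heat is exchanged and no work is done, so the ideal-gas temperature stays constant.
Entropy is a state function; using a reversible isothermal path, ΔS_gas = nR ln(V₂/V₁) = 5.22 × 8.314 × ln(15.9/9.06) = 24.4 J/K.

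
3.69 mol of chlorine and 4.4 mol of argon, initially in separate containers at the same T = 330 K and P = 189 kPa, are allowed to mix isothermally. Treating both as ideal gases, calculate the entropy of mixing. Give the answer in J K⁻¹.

Mole fractions: x_A = 3.69/8.09 = 0.456, x_B = 0.544.
ΔS_mix = −R(n_A ln x_A + n_B ln x_B) = −8.314 × (3.69 ln 0.456 + 4.4 ln 0.544) = 46.4 J/K.

ΔS_mix = 46.4 J/K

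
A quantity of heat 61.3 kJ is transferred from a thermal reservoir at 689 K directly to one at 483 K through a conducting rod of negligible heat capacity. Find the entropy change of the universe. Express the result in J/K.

ΔS_total = 37.9 J/K

ΔS_hot = −Q/T_H = −61300/689 = -88.97 J/K and ΔS_cold = +Q/T_C = 61300/483 = 126.9 J/K.
ΔS_total = -88.97 + 126.9 = 37.9 J/K, positive as the second law requires.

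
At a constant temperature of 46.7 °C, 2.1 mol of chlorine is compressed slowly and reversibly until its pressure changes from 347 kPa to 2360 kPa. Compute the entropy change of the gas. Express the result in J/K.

For an isothermal ideal gas ΔS_gas = nR ln(P₁/P₂) = 2.1 × 8.314 × ln(347/2360) = -33.5 J/K.

ΔS_gas = -33.5 J/K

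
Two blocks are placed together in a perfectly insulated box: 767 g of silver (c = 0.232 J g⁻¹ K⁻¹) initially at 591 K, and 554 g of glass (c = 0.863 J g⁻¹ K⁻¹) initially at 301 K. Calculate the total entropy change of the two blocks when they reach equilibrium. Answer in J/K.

Energy balance: T_f = (m₁c₁T₁ + m₂c₂T₂)/(m₁c₁ + m₂c₂) = 379.66 K.
ΔS₁ = m₁c₁ ln(T_f/T₁) = 177.944 × ln(379.66/591) = -78.75 J/K.
ΔS₂ = m₂c₂ ln(T_f/T₂) = 478.102 × ln(379.66/301) = 111 J/K.
ΔS_total = -78.75 + 111 = 32.2 J/K.

ΔS_total = 32.2 J/K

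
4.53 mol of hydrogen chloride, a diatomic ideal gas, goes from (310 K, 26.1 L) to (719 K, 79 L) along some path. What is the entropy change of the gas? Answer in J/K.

Entropy is a state function: ΔS = nC_V ln(T₂/T₁) + nR ln(V₂/V₁), with C_V = 5R/2 = 20.79 J mol⁻¹ K⁻¹ for a diatomic ideal gas.
ΔS = 4.53 × [20.79 × ln(719/310) + 8.314 × ln(79/26.1)] = 121 J/K.

ΔS = 121 J/K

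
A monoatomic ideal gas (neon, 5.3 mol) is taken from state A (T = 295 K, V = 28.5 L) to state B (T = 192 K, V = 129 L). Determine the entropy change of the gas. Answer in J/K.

Entropy is a state function: ΔS = nC_V ln(T₂/T₁) + nR ln(V₂/V₁), with C_V = 3R/2 = 12.47 J mol⁻¹ K⁻¹ for a monoatomic ideal gas.
ΔS = 5.3 × [12.47 × ln(192/295) + 8.314 × ln(129/28.5)] = 38.1 J/K.

ΔS = 38.1 J/K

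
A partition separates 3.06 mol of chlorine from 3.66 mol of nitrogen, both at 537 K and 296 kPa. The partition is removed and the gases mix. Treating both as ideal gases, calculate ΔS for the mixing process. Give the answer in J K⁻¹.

Mole fractions: x_A = 3.06/6.72 = 0.455, x_B = 0.545.
ΔS_mix = −R(n_A ln x_A + n_B ln x_B) = −8.314 × (3.06 ln 0.455 + 3.66 ln 0.545) = 38.5 J/K.

ΔS_mix = 38.5 J/K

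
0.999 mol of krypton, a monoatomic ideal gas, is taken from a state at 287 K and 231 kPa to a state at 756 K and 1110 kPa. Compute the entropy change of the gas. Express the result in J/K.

ΔS = 7.07 J/K

ΔS = nC_p ln(T₂/T₁) − nR ln(P₂/P₁), with C_p = 5R/2 = 20.79 J mol⁻¹ K⁻¹ for a monoatomic ideal gas.
ΔS = 0.999 × [20.79 × ln(756/287) − 8.314 × ln(1110/231)] = 7.07 J/K.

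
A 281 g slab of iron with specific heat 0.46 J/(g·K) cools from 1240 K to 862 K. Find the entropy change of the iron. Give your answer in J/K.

ΔS = -47 J/K

ΔS = ∫dQ_rev/T = m c ln(T₂/T₁) = 281 × 0.46 × ln(862/1240) = -47 J/K.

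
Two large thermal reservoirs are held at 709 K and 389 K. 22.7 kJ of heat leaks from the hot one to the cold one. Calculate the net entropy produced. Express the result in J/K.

ΔS_hot = −Q/T_H = −22700/709 = -32.02 J/K and ΔS_cold = +Q/T_C = 22700/389 = 58.35 J/K.
ΔS_total = -32.02 + 58.35 = 26.3 J/K, positive as the second law requires.

ΔS_total = 26.3 J/K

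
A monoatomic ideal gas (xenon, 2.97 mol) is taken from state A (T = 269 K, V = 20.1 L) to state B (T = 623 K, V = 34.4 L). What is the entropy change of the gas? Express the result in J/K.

ΔS = 44.4 J/K

Entropy is a state function: ΔS = nC_V ln(T₂/T₁) + nR ln(V₂/V₁), with C_V = 3R/2 = 12.47 J mol⁻¹ K⁻¹ for a monoatomic ideal gas.
ΔS = 2.97 × [12.47 × ln(623/269) + 8.314 × ln(34.4/20.1)] = 44.4 J/K.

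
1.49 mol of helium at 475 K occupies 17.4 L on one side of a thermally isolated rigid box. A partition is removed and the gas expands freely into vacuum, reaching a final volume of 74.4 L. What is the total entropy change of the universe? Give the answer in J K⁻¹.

No heat is exchanged and no work is done, so the ideal-gas temperature stays constant.
Entropy is a state function; using a reversible isothermal path, ΔS_gas = nR ln(V₂/V₁) = 1.49 × 8.314 × ln(74.4/17.4) = 18 J/K.
The insulated surroundings exchange no heat, so ΔS_surr = 0 and ΔS_universe = ΔS_gas.

ΔS_universe = 18 J/K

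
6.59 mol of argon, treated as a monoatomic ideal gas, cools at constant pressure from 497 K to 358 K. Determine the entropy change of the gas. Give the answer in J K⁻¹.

ΔS = -44.9 J/K

At constant pressure, ΔS = nC_p ln(T₂/T₁) with C_p = 5R/2 = 20.79 J mol⁻¹ K⁻¹.
ΔS = 6.59 × 20.79 × ln(358/497) = -44.9 J/K.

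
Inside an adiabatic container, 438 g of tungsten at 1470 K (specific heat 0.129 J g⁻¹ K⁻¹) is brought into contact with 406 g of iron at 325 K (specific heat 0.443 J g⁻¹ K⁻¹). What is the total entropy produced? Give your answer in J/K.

ΔS_total = 59.1 J/K

Energy balance: T_f = (m₁c₁T₁ + m₂c₂T₂)/(m₁c₁ + m₂c₂) = 598.71 K.
ΔS₁ = m₁c₁ ln(T_f/T₁) = 56.502 × ln(598.71/1470) = -50.752 J/K.
ΔS₂ = m₂c₂ ln(T_f/T₂) = 179.858 × ln(598.71/325) = 109.89 J/K.
ΔS_total = -50.752 + 109.89 = 59.1 J/K.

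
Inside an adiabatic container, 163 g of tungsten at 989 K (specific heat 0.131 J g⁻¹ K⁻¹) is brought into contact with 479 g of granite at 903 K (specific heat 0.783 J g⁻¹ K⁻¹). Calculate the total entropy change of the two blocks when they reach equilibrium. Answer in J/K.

ΔS_total = 0.0859 J/K

Energy balance: T_f = (m₁c₁T₁ + m₂c₂T₂)/(m₁c₁ + m₂c₂) = 907.63 K.
ΔS₁ = m₁c₁ ln(T_f/T₁) = 21.353 × ln(907.63/989) = -1.8333 J/K.
ΔS₂ = m₂c₂ ln(T_f/T₂) = 375.057 × ln(907.63/903) = 1.9192 J/K.
ΔS_total = -1.8333 + 1.9192 = 0.0859 J/K.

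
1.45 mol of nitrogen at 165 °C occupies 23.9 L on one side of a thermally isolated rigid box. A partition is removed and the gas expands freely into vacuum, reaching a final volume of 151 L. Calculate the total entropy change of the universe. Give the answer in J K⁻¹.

ΔS_universe = 22.2 J/K

For an ideal gas in free expansion Q = 0 and W = 0, so T is unchanged.
Entropy is a state function; using a reversible isothermal path, ΔS_gas = nR ln(V₂/V₁) = 1.45 × 8.314 × ln(151/23.9) = 22.2 J/K.
The insulated surroundings exchange no heat, so ΔS_surr = 0 and ΔS_universe = ΔS_gas.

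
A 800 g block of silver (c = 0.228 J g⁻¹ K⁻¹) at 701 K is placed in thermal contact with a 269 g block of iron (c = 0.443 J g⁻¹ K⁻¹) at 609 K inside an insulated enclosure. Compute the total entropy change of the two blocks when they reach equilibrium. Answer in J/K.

ΔS_total = 0.706 J/K

Energy balance: T_f = (m₁c₁T₁ + m₂c₂T₂)/(m₁c₁ + m₂c₂) = 664.65 K.
ΔS₁ = m₁c₁ ln(T_f/T₁) = 182.4 × ln(664.65/701) = -9.714 J/K.
ΔS₂ = m₂c₂ ln(T_f/T₂) = 119.167 × ln(664.65/609) = 10.42 J/K.
ΔS_total = -9.714 + 10.42 = 0.706 J/K.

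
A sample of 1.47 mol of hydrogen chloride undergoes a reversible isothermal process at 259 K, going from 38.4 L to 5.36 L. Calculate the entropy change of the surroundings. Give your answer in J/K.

For an isothermal ideal gas ΔS_gas = nR ln(V₂/V₁) = 1.47 × 8.314 × ln(5.36/38.4) = -24.1 J/K.
The process is reversible, so ΔS_surr = −ΔS_gas = 24.1 J/K and ΔS_universe = 0.

ΔS_surr = 24.1 J/K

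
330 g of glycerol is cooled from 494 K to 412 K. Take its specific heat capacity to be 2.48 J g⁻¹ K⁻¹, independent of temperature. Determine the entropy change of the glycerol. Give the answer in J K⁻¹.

ΔS = -149 J/K

ΔS = ∫dQ_rev/T = m c ln(T₂/T₁) = 330 × 2.48 × ln(412/494) = -149 J/K.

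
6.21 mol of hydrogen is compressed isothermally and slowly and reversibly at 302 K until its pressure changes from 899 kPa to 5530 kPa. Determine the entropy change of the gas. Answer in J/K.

For an isothermal ideal gas ΔS_gas = nR ln(P₁/P₂) = 6.21 × 8.314 × ln(899/5530) = -93.8 J/K.

ΔS_gas = -93.8 J/K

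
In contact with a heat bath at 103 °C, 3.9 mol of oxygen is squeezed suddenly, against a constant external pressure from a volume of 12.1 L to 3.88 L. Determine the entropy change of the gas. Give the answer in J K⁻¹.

Entropy is a state function, so ΔS_gas depends only on the end states.
For an isothermal ideal gas ΔS_gas = nR ln(V₂/V₁) = 3.9 × 8.314 × ln(3.88/12.1) = -36.9 J/K.

ΔS_gas = -36.9 J/K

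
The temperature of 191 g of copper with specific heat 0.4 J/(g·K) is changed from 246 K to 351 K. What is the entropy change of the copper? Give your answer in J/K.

ΔS = ∫dQ_rev/T = m c ln(T₂/T₁) = 191 × 0.4 × ln(351/246) = 27.2 J/K.

ΔS = 27.2 J/K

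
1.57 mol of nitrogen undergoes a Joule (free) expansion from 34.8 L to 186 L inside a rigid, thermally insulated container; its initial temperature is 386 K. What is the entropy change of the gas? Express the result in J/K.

For an ideal gas in free expansion Q = 0 and W = 0, so T is unchanged.
Entropy is a state function; using a reversible isothermal path, ΔS_gas = nR ln(V₂/V₁) = 1.57 × 8.314 × ln(186/34.8) = 21.9 J/K.

ΔS_gas = 21.9 J/K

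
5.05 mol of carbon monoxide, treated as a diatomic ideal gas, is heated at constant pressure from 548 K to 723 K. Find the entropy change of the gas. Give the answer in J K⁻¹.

ΔS = 40.7 J/K

At constant pressure, ΔS = nC_p ln(T₂/T₁) with C_p = 7R/2 = 29.1 J mol⁻¹ K⁻¹.
ΔS = 5.05 × 29.1 × ln(723/548) = 40.7 J/K.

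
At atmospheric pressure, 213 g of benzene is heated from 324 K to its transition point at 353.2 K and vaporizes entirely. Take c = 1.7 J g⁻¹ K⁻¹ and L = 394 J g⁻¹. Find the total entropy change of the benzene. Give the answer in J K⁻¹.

Warming step: ΔS₁ = m c ln(T_tr/T_i) = 213 × 1.7 × ln(353.2/324) = 31.25 J/K.
Phase change: ΔS₂ = +mL/T_tr = 213 × 394 / 353.2 = 237.6 J/K.
ΔS_total = (31.25) + (237.6) = 269 J/K.

ΔS = 269 J/K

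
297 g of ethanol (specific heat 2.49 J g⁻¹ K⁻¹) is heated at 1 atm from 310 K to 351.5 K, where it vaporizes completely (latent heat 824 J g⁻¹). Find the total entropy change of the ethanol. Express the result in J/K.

Warming step: ΔS₁ = m c ln(T_tr/T_i) = 297 × 2.49 × ln(351.5/310) = 92.91 J/K.
Phase change: ΔS₂ = +mL/T_tr = 297 × 824 / 351.5 = 696.2 J/K.
ΔS_total = (92.91) + (696.2) = 789 J/K.

ΔS = 789 J/K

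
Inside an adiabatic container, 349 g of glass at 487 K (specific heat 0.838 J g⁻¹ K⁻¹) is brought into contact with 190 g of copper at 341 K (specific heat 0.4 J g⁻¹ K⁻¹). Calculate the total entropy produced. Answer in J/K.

Energy balance: T_f = (m₁c₁T₁ + m₂c₂T₂)/(m₁c₁ + m₂c₂) = 456.89 K.
ΔS₁ = m₁c₁ ln(T_f/T₁) = 292.462 × ln(456.89/487) = -18.668 J/K.
ΔS₂ = m₂c₂ ln(T_f/T₂) = 76 × ln(456.89/341) = 22.234 J/K.
ΔS_total = -18.668 + 22.234 = 3.57 J/K.

ΔS_total = 3.57 J/K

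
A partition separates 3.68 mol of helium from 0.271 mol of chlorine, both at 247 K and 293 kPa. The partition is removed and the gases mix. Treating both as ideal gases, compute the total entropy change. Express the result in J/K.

Mole fractions: x_A = 3.68/3.95 = 0.931, x_B = 0.0686.
ΔS_mix = −R(n_A ln x_A + n_B ln x_B) = −8.314 × (3.68 ln 0.931 + 0.271 ln 0.0686) = 8.21 J/K.

ΔS_mix = 8.21 J/K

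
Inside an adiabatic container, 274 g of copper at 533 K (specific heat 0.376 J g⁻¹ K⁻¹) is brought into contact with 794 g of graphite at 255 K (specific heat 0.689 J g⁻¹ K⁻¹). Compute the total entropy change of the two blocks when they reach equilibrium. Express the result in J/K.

Energy balance: T_f = (m₁c₁T₁ + m₂c₂T₂)/(m₁c₁ + m₂c₂) = 299.06 K.
ΔS₁ = m₁c₁ ln(T_f/T₁) = 103.024 × ln(299.06/533) = -59.54 J/K.
ΔS₂ = m₂c₂ ln(T_f/T₂) = 547.066 × ln(299.06/255) = 87.19 J/K.
ΔS_total = -59.54 + 87.19 = 27.6 J/K.

ΔS_total = 27.6 J/K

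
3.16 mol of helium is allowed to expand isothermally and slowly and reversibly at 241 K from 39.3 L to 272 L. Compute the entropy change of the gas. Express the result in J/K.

For an isothermal ideal gas ΔS_gas = nR ln(V₂/V₁) = 3.16 × 8.314 × ln(272/39.3) = 50.8 J/K.

ΔS_gas = 50.8 J/K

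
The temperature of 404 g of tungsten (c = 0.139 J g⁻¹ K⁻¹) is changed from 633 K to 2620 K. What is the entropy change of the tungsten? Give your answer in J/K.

ΔS = ∫dQ_rev/T = m c ln(T₂/T₁) = 404 × 0.139 × ln(2620/633) = 79.8 J/K.

ΔS = 79.8 J/K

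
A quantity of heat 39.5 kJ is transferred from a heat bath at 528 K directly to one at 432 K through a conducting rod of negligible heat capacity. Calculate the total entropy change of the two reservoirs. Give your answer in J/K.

ΔS_total = 16.6 J/K

ΔS_hot = −Q/T_H = −39500/528 = -74.81 J/K and ΔS_cold = +Q/T_C = 39500/432 = 91.44 J/K.
ΔS_total = -74.81 + 91.44 = 16.6 J/K, positive as the second law requires.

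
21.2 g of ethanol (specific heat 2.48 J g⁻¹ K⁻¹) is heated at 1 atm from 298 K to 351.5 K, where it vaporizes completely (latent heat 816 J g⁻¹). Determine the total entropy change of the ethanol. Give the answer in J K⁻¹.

ΔS = 57.9 J/K

Warming step: ΔS₁ = m c ln(T_tr/T_i) = 21.2 × 2.48 × ln(351.5/298) = 8.681 J/K.
Phase change: ΔS₂ = +mL/T_tr = 21.2 × 816 / 351.5 = 49.22 J/K.
ΔS_total = (8.681) + (49.22) = 57.9 J/K.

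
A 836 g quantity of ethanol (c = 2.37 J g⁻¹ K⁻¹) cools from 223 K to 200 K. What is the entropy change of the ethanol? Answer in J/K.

ΔS = ∫dQ_rev/T = m c ln(T₂/T₁) = 836 × 2.37 × ln(200/223) = -216 J/K.

ΔS = -216 J/K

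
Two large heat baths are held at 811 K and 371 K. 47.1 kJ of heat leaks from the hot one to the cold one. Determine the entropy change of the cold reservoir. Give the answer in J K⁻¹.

The cold reservoir gains heat Q, so ΔS_cold = +Q/T_C = 47100/371 = 127 J/K.

ΔS_cold = 127 J/K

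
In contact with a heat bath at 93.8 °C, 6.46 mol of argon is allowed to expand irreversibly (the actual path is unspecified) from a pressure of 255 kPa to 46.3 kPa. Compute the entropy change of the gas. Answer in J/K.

Entropy is a state function, so ΔS_gas depends only on the end states.
For an isothermal ideal gas ΔS_gas = nR ln(P₁/P₂) = 6.46 × 8.314 × ln(255/46.3) = 91.6 J/K.

ΔS_gas = 91.6 J/K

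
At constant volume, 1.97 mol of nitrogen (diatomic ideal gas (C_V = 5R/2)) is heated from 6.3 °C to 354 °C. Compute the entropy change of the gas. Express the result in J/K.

ΔS = 33.1 J/K

In kelvin: T₁ = 279.45 K, T₂ = 627.15 K. At constant volume, ΔS = nC_V ln(T₂/T₁) with C_V = 5R/2 = 20.79 J mol⁻¹ K⁻¹.
ΔS = 1.97 × 20.79 × ln(627.15/279.45) = 33.1 J/K.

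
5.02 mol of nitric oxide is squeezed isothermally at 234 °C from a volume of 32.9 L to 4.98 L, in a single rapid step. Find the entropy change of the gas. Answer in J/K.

ΔS_gas = -78.8 J/K

Entropy is a state function, so ΔS_gas depends only on the end states.
For an isothermal ideal gas ΔS_gas = nR ln(V₂/V₁) = 5.02 × 8.314 × ln(4.98/32.9) = -78.8 J/K.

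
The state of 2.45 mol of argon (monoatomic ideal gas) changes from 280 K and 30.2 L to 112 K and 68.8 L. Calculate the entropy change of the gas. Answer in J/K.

Entropy is a state function: ΔS = nC_V ln(T₂/T₁) + nR ln(V₂/V₁), with C_V = 3R/2 = 12.47 J mol⁻¹ K⁻¹ for a monoatomic ideal gas.
ΔS = 2.45 × [12.47 × ln(112/280) + 8.314 × ln(68.8/30.2)] = -11.2 J/K.

ΔS = -11.2 J/K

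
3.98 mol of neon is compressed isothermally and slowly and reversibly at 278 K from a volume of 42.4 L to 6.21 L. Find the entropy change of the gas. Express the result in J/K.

ΔS_gas = -63.6 J/K

For an isothermal ideal gas ΔS_gas = nR ln(V₂/V₁) = 3.98 × 8.314 × ln(6.21/42.4) = -63.6 J/K.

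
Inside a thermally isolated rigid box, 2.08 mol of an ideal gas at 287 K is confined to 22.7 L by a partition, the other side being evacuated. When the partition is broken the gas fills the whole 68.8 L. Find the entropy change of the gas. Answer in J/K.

ΔS_gas = 19.2 J/K

For an ideal gas in free expansion Q = 0 and W = 0, so T is unchanged.
Entropy is a state function; using a reversible isothermal path, ΔS_gas = nR ln(V₂/V₁) = 2.08 × 8.314 × ln(68.8/22.7) = 19.2 J/K.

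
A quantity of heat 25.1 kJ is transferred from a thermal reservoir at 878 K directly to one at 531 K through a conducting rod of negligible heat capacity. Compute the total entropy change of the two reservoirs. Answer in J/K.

ΔS_total = 18.7 J/K

ΔS_hot = −Q/T_H = −25100/878 = -28.59 J/K and ΔS_cold = +Q/T_C = 25100/531 = 47.27 J/K.
ΔS_total = -28.59 + 47.27 = 18.7 J/K, positive as the second law requires.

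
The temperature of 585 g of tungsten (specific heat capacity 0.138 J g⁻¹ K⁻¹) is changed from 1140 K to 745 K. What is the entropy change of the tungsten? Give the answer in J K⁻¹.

ΔS = -34.3 J/K

ΔS = ∫dQ_rev/T = m c ln(T₂/T₁) = 585 × 0.138 × ln(745/1140) = -34.3 J/K.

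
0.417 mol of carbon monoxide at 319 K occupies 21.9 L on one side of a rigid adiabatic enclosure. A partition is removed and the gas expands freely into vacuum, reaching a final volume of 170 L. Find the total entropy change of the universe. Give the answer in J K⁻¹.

No heat is exchanged and no work is done, so the ideal-gas temperature stays constant.
Entropy is a state function; using a reversible isothermal path, ΔS_gas = nR ln(V₂/V₁) = 0.417 × 8.314 × ln(170/21.9) = 7.1 J/K.
The insulated surroundings exchange no heat, so ΔS_surr = 0 and ΔS_universe = ΔS_gas.

ΔS_universe = 7.1 J/K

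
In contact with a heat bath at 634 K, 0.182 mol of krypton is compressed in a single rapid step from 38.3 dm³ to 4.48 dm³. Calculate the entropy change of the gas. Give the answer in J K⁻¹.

ΔS_gas = -3.25 J/K

Entropy is a state function, so ΔS_gas depends only on the end states.
For an isothermal ideal gas ΔS_gas = nR ln(V₂/V₁) = 0.182 × 8.314 × ln(4.48/38.3) = -3.25 J/K.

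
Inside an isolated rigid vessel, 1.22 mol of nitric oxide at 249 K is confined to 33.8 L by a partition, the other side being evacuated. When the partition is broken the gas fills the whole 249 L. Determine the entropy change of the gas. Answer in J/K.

For an ideal gas in free expansion Q = 0 and W = 0, so T is unchanged.
Entropy is a state function; using a reversible isothermal path, ΔS_gas = nR ln(V₂/V₁) = 1.22 × 8.314 × ln(249/33.8) = 20.3 J/K.

ΔS_gas = 20.3 J/K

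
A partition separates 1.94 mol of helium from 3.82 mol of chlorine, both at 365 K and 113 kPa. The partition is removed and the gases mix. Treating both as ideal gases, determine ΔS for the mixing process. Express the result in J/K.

ΔS_mix = 30.6 J/K

Mole fractions: x_A = 1.94/5.76 = 0.337, x_B = 0.663.
ΔS_mix = −R(n_A ln x_A + n_B ln x_B) = −8.314 × (1.94 ln 0.337 + 3.82 ln 0.663) = 30.6 J/K.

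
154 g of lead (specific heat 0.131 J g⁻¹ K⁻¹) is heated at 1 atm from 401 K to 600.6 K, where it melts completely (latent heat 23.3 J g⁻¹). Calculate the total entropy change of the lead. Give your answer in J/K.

Warming step: ΔS₁ = m c ln(T_tr/T_i) = 154 × 0.131 × ln(600.6/401) = 8.15 J/K.
Phase change: ΔS₂ = +mL/T_tr = 154 × 23.3 / 600.6 = 5.974 J/K.
ΔS_total = (8.15) + (5.974) = 14.1 J/K.

ΔS = 14.1 J/K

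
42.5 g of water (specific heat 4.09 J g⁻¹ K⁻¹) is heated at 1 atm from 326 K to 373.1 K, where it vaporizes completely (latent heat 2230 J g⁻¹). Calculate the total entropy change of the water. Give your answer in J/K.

ΔS = 277 J/K

Warming step: ΔS₁ = m c ln(T_tr/T_i) = 42.5 × 4.09 × ln(373.1/326) = 23.46 J/K.
Phase change: ΔS₂ = +mL/T_tr = 42.5 × 2230 / 373.1 = 254 J/K.
ΔS_total = (23.46) + (254) = 277 J/K.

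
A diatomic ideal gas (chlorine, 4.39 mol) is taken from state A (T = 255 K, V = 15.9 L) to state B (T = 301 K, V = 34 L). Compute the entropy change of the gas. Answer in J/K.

Entropy is a state function: ΔS = nC_V ln(T₂/T₁) + nR ln(V₂/V₁), with C_V = 5R/2 = 20.79 J mol⁻¹ K⁻¹ for a diatomic ideal gas.
ΔS = 4.39 × [20.79 × ln(301/255) + 8.314 × ln(34/15.9)] = 42.9 J/K.

ΔS = 42.9 J/K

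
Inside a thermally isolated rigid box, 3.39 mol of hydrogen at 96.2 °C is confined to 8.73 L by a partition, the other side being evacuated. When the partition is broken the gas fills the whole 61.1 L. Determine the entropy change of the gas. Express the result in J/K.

ΔS_gas = 54.8 J/K

No heat is exchanged and no work is done, so the ideal-gas temperature stays constant.
Entropy is a state function; using a reversible isothermal path, ΔS_gas = nR ln(V₂/V₁) = 3.39 × 8.314 × ln(61.1/8.73) = 54.8 J/K.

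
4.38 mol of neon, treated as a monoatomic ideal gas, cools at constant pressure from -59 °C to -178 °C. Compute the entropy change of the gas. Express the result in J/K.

In kelvin: T₁ = 214.15 K, T₂ = 95.15 K. At constant pressure, ΔS = nC_p ln(T₂/T₁) with C_p = 5R/2 = 20.79 J mol⁻¹ K⁻¹.
ΔS = 4.38 × 20.79 × ln(95.15/214.15) = -73.9 J/K.

ΔS = -73.9 J/K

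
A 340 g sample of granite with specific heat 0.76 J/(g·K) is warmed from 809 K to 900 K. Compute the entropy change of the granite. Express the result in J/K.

ΔS = ∫dQ_rev/T = m c ln(T₂/T₁) = 340 × 0.76 × ln(900/809) = 27.5 J/K.

ΔS = 27.5 J/K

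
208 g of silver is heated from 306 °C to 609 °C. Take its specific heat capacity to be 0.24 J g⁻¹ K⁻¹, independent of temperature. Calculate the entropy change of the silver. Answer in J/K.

ΔS = 21 J/K

In kelvin: T₁ = 579.15 K, T₂ = 882.15 K. ΔS = ∫dQ_rev/T = m c ln(T₂/T₁) = 208 × 0.24 × ln(882.15/579.15) = 21 J/K.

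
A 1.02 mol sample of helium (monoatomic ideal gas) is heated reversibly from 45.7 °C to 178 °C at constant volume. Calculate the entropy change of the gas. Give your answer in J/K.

In kelvin: T₁ = 318.85 K, T₂ = 451.15 K. At constant volume, ΔS = nC_V ln(T₂/T₁) with C_V = 3R/2 = 12.47 J mol⁻¹ K⁻¹.
ΔS = 1.02 × 12.47 × ln(451.15/318.85) = 4.41 J/K.

ΔS = 4.41 J/K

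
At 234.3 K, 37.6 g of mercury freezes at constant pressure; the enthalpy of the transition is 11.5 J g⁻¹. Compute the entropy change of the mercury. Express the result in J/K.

ΔS = -1.85 J/K

Heat released by the substance: Q = −mL = −37.6 × 11.5 = −432.4 J.
At constant T, ΔS = Q_rev/T = −432.4 / 234.3 = -1.85 J/K.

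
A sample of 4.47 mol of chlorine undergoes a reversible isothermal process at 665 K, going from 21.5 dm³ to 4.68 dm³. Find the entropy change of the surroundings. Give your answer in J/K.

For an isothermal ideal gas ΔS_gas = nR ln(V₂/V₁) = 4.47 × 8.314 × ln(4.68/21.5) = -56.7 J/K.
The process is reversible, so ΔS_surr = −ΔS_gas = 56.7 J/K and ΔS_universe = 0.

ΔS_surr = 56.7 J/K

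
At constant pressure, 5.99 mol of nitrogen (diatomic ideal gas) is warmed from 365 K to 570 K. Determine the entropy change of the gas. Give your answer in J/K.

ΔS = 77.7 J/K

At constant pressure, ΔS = nC_p ln(T₂/T₁) with C_p = 7R/2 = 29.1 J mol⁻¹ K⁻¹.
ΔS = 5.99 × 29.1 × ln(570/365) = 77.7 J/K.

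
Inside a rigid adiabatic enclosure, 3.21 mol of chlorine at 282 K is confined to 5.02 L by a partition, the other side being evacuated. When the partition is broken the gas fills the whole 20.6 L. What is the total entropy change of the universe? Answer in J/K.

For an ideal gas in free expansion Q = 0 and W = 0, so T is unchanged.
Entropy is a state function; using a reversible isothermal path, ΔS_gas = nR ln(V₂/V₁) = 3.21 × 8.314 × ln(20.6/5.02) = 37.7 J/K.
The insulated surroundings exchange no heat, so ΔS_surr = 0 and ΔS_universe = ΔS_gas.

ΔS_universe = 37.7 J/K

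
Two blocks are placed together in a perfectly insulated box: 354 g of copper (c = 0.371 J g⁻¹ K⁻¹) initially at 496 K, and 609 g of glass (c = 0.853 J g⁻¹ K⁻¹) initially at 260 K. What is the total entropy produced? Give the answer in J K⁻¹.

Energy balance: T_f = (m₁c₁T₁ + m₂c₂T₂)/(m₁c₁ + m₂c₂) = 307.62 K.
ΔS₁ = m₁c₁ ln(T_f/T₁) = 131.334 × ln(307.62/496) = -62.74 J/K.
ΔS₂ = m₂c₂ ln(T_f/T₂) = 519.477 × ln(307.62/260) = 87.38 J/K.
ΔS_total = -62.74 + 87.38 = 24.6 J/K.

ΔS_total = 24.6 J/K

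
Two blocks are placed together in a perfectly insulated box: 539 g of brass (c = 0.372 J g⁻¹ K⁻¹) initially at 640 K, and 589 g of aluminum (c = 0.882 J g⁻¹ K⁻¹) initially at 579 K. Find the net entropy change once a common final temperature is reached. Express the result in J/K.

ΔS_total = 0.736 J/K

Energy balance: T_f = (m₁c₁T₁ + m₂c₂T₂)/(m₁c₁ + m₂c₂) = 595.99 K.
ΔS₁ = m₁c₁ ln(T_f/T₁) = 200.508 × ln(595.99/640) = -14.286 J/K.
ΔS₂ = m₂c₂ ln(T_f/T₂) = 519.498 × ln(595.99/579) = 15.022 J/K.
ΔS_total = -14.286 + 15.022 = 0.736 J/K.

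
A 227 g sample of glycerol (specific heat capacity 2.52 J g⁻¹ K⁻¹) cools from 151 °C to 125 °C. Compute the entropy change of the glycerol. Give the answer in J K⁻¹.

In kelvin: T₁ = 424.15 K, T₂ = 398.15 K. ΔS = ∫dQ_rev/T = m c ln(T₂/T₁) = 227 × 2.52 × ln(398.15/424.15) = -36.2 J/K.

ΔS = -36.2 J/K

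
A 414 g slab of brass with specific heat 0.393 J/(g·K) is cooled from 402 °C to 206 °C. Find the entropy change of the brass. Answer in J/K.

ΔS = -55.8 J/K

In kelvin: T₁ = 675.15 K, T₂ = 479.15 K. ΔS = ∫dQ_rev/T = m c ln(T₂/T₁) = 414 × 0.393 × ln(479.15/675.15) = -55.8 J/K.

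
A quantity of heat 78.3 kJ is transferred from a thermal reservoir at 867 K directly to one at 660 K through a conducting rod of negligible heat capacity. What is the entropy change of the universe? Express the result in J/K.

ΔS_hot = −Q/T_H = −78300/867 = -90.31 J/K and ΔS_cold = +Q/T_C = 78300/660 = 118.6 J/K.
ΔS_total = -90.31 + 118.6 = 28.3 J/K, positive as the second law requires.

ΔS_total = 28.3 J/K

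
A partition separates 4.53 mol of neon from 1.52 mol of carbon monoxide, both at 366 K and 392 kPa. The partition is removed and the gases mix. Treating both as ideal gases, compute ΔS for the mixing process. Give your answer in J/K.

Mole fractions: x_A = 4.53/6.05 = 0.749, x_B = 0.251.
ΔS_mix = −R(n_A ln x_A + n_B ln x_B) = −8.314 × (4.53 ln 0.749 + 1.52 ln 0.251) = 28.4 J/K.

ΔS_mix = 28.4 J/K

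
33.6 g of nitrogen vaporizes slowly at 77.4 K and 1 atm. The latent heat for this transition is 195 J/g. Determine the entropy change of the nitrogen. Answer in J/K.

Heat absorbed by the substance: Q = mL = 33.6 × 195 = 6552 J.
At constant T, ΔS = Q_rev/T = 6552 / 77.4 = 84.7 J/K.

ΔS = 84.7 J/K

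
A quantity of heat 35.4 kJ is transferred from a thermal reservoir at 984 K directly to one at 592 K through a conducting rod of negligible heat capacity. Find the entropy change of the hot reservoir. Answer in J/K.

ΔS_hot = -36 J/K

The hot reservoir loses heat Q, so ΔS_hot = −Q/T_H = −35400/984 = -36 J/K.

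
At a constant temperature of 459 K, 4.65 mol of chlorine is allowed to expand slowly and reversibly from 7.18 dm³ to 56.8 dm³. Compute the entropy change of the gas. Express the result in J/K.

ΔS_gas = 80 J/K

For an isothermal ideal gas ΔS_gas = nR ln(V₂/V₁) = 4.65 × 8.314 × ln(56.8/7.18) = 80 J/K.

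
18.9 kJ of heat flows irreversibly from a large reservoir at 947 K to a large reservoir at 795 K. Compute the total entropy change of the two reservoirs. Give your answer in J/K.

ΔS_total = 3.82 J/K

ΔS_hot = −Q/T_H = −18900/947 = -19.958 J/K and ΔS_cold = +Q/T_C = 18900/795 = 23.774 J/K.
ΔS_total = -19.958 + 23.774 = 3.82 J/K, positive as the second law requires.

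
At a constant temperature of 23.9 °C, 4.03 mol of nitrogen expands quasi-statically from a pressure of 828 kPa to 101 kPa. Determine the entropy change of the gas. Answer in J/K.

For an isothermal ideal gas ΔS_gas = nR ln(P₁/P₂) = 4.03 × 8.314 × ln(828/101) = 70.5 J/K.

ΔS_gas = 70.5 J/K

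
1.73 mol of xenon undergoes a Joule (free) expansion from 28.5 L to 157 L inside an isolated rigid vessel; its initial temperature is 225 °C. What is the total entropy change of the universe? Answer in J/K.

ΔS_universe = 24.5 J/K

No heat is exchanged and no work is done, so the ideal-gas temperature stays constant.
Entropy is a state function; using a reversible isothermal path, ΔS_gas = nR ln(V₂/V₁) = 1.73 × 8.314 × ln(157/28.5) = 24.5 J/K.
The insulated surroundings exchange no heat, so ΔS_surr = 0 and ΔS_universe = ΔS_gas.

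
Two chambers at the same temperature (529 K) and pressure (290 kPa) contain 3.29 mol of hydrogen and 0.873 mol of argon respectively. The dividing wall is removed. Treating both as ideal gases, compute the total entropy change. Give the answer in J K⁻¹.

ΔS_mix = 17.8 J/K

Mole fractions: x_A = 3.29/4.16 = 0.79, x_B = 0.21.
ΔS_mix = −R(n_A ln x_A + n_B ln x_B) = −8.314 × (3.29 ln 0.79 + 0.873 ln 0.21) = 17.8 J/K.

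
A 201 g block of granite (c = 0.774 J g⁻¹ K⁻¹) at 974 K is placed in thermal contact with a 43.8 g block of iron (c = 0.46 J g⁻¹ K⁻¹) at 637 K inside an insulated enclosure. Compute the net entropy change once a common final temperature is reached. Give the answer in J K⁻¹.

ΔS_total = 1.44 J/K

Energy balance: T_f = (m₁c₁T₁ + m₂c₂T₂)/(m₁c₁ + m₂c₂) = 935.36 K.
ΔS₁ = m₁c₁ ln(T_f/T₁) = 155.574 × ln(935.36/974) = -6.298 J/K.
ΔS₂ = m₂c₂ ln(T_f/T₂) = 20.148 × ln(935.36/637) = 7.74 J/K.
ΔS_total = -6.298 + 7.74 = 1.44 J/K.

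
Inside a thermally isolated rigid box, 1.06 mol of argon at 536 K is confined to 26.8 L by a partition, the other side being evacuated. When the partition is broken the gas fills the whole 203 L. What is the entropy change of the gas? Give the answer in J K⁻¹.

No heat is exchanged and no work is done, so the ideal-gas temperature stays constant.
Entropy is a state function; using a reversible isothermal path, ΔS_gas = nR ln(V₂/V₁) = 1.06 × 8.314 × ln(203/26.8) = 17.8 J/K.

ΔS_gas = 17.8 J/K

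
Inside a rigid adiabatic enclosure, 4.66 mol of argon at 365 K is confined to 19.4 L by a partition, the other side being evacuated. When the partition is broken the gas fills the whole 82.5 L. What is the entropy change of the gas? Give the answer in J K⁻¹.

ΔS_gas = 56.1 J/K

No heat is exchanged and no work is done, so the ideal-gas temperature stays constant.
Entropy is a state function; using a reversible isothermal path, ΔS_gas = nR ln(V₂/V₁) = 4.66 × 8.314 × ln(82.5/19.4) = 56.1 J/K.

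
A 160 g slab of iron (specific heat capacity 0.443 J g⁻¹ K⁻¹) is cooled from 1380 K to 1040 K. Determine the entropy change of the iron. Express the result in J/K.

ΔS = ∫dQ_rev/T = m c ln(T₂/T₁) = 160 × 0.443 × ln(1040/1380) = -20 J/K.

ΔS = -20 J/K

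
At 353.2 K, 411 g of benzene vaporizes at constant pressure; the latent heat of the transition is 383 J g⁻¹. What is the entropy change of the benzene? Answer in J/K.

ΔS = 446 J/K

Heat absorbed by the substance: Q = mL = 411 × 383 = 157413 J.
At constant T, ΔS = Q_rev/T = 157413 / 353.2 = 446 J/K.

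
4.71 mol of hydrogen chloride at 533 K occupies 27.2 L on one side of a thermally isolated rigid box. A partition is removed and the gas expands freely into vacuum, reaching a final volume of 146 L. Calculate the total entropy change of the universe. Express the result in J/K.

For an ideal gas in free expansion Q = 0 and W = 0, so T is unchanged.
Entropy is a state function; using a reversible isothermal path, ΔS_gas = nR ln(V₂/V₁) = 4.71 × 8.314 × ln(146/27.2) = 65.8 J/K.
The insulated surroundings exchange no heat, so ΔS_surr = 0 and ΔS_universe = ΔS_gas.

ΔS_universe = 65.8 J/K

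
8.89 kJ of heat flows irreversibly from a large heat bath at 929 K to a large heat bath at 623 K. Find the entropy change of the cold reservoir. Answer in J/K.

ΔS_cold = 14.3 J/K

The cold reservoir gains heat Q, so ΔS_cold = +Q/T_C = 8890/623 = 14.3 J/K.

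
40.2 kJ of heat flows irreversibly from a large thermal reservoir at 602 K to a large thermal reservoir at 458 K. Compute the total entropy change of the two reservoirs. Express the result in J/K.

ΔS_total = 21 J/K

ΔS_hot = −Q/T_H = −40200/602 = -66.78 J/K and ΔS_cold = +Q/T_C = 40200/458 = 87.77 J/K.
ΔS_total = -66.78 + 87.77 = 21 J/K, positive as the second law requires.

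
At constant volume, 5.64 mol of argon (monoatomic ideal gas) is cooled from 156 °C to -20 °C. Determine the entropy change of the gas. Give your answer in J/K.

ΔS = -37.1 J/K

In kelvin: T₁ = 429.15 K, T₂ = 253.15 K. At constant volume, ΔS = nC_V ln(T₂/T₁) with C_V = 3R/2 = 12.47 J mol⁻¹ K⁻¹.
ΔS = 5.64 × 12.47 × ln(253.15/429.15) = -37.1 J/K.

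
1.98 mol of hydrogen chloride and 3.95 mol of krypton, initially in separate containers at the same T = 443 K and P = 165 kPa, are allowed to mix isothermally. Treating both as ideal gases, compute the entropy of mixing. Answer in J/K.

Mole fractions: x_A = 1.98/5.93 = 0.334, x_B = 0.666.
ΔS_mix = −R(n_A ln x_A + n_B ln x_B) = −8.314 × (1.98 ln 0.334 + 3.95 ln 0.666) = 31.4 J/K.

ΔS_mix = 31.4 J/K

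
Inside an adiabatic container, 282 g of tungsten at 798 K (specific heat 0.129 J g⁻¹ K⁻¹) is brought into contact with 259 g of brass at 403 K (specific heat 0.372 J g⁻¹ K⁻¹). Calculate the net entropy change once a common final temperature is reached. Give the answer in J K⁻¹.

Energy balance: T_f = (m₁c₁T₁ + m₂c₂T₂)/(m₁c₁ + m₂c₂) = 511.26 K.
ΔS₁ = m₁c₁ ln(T_f/T₁) = 36.378 × ln(511.26/798) = -16.2 J/K.
ΔS₂ = m₂c₂ ln(T_f/T₂) = 96.348 × ln(511.26/403) = 22.93 J/K.
ΔS_total = -16.2 + 22.93 = 6.73 J/K.

ΔS_total = 6.73 J/K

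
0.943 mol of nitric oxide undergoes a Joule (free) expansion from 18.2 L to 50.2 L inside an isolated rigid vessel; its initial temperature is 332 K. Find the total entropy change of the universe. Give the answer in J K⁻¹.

For an ideal gas in free expansion Q = 0 and W = 0, so T is unchanged.
Entropy is a state function; using a reversible isothermal path, ΔS_gas = nR ln(V₂/V₁) = 0.943 × 8.314 × ln(50.2/18.2) = 7.95 J/K.
The insulated surroundings exchange no heat, so ΔS_surr = 0 and ΔS_universe = ΔS_gas.

ΔS_universe = 7.95 J/K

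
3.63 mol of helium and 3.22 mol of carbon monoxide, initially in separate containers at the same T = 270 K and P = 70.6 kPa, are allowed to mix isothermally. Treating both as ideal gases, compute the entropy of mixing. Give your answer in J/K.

Mole fractions: x_A = 3.63/6.85 = 0.53, x_B = 0.47.
ΔS_mix = −R(n_A ln x_A + n_B ln x_B) = −8.314 × (3.63 ln 0.53 + 3.22 ln 0.47) = 39.4 J/K.

ΔS_mix = 39.4 J/K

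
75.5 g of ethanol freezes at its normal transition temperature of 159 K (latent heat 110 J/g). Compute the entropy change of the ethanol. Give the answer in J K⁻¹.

ΔS = -52.2 J/K

Heat released by the substance: Q = −mL = −75.5 × 110 = −8305 J.
At constant T, ΔS = Q_rev/T = −8305 / 159 = -52.2 J/K.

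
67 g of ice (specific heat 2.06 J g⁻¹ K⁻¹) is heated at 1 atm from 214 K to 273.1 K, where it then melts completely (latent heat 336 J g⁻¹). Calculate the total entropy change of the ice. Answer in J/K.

Warming step: ΔS₁ = m c ln(T_tr/T_i) = 67 × 2.06 × ln(273.1/214) = 33.66 J/K.
Phase change: ΔS₂ = +mL/T_tr = 67 × 336 / 273.1 = 82.43 J/K.
ΔS_total = (33.66) + (82.43) = 116 J/K.

ΔS = 116 J/K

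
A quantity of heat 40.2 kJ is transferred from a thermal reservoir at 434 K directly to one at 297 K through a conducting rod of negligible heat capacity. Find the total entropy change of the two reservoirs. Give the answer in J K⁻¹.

ΔS_hot = −Q/T_H = −40200/434 = -92.627 J/K and ΔS_cold = +Q/T_C = 40200/297 = 135.35 J/K.
ΔS_total = -92.627 + 135.35 = 42.7 J/K, positive as the second law requires.

ΔS_total = 42.7 J/K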